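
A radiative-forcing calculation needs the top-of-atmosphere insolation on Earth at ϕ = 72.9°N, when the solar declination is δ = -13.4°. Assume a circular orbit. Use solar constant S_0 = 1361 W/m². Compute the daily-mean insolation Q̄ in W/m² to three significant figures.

cos h₀ = −tan(+72.9°) tan(-13.400°) = 0.7744, h₀ = 0.6850 rad.
Bracket: h₀ sin ϕ sin δ + cos ϕ cos δ sin h₀ = 0.6850×0.95579×-0.23175 + 0.29404×0.97278×0.63271 = -0.151730 + 0.180978 = 0.029248.
Q̄ = (S_0/π) × [bracket] = (1361/π) × 0.029248 = 12.67 W/m².

Q̄ ≈ 12.7 W/m²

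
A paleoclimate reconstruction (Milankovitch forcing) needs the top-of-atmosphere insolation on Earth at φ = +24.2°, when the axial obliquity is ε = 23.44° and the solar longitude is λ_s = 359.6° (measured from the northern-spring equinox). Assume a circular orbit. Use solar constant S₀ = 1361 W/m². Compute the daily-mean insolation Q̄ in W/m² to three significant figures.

Q̄ ≈ 394 W/m²

Solar declination: sin δ = sin ε · sin λ_s = sin 23.44° × sin 359.6° = -0.00278, so δ = -0.159°.
cos H₀ = −tan(+24.2°) tan(-0.159°) = 0.0012, H₀ = 1.5695 rad.
Bracket: H₀ sin φ sin δ + cos φ cos δ sin H₀ = 1.5695×0.40992×-0.00278 + 0.91212×1.00000×1.00000 = -0.001789 + 0.912120 = 0.910331.
Q̄ = (S₀/π) × [bracket] = (1361/π) × 0.910331 = 394.4 W/m².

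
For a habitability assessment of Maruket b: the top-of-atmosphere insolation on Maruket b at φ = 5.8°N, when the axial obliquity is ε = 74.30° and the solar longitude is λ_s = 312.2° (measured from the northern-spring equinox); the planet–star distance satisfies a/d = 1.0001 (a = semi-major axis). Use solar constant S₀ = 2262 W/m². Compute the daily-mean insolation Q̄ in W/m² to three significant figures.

Solar declination: sin δ = sin ε · sin λ_s = sin 74.30° × sin 312.2° = -0.71317, so δ = -45.493°.
cos H₀ = −tan(+5.8°) tan(-45.493°) = 0.1033, H₀ = 1.4673 rad.
Bracket: H₀ sin φ sin δ + cos φ cos δ sin H₀ = 1.4673×0.10106×-0.71317 + 0.99488×0.70099×0.99465 = -0.105753 + 0.693670 = 0.587917.
Inverse-square distance factor (a/d)² = 1.0001² = 1.000200.
Q̄ = (S₀/π) × 1.000200 × [bracket] = (2262/π) × 1.000200 × 0.587917 = 423.4 W/m².

Q̄ ≈ 423 W/m²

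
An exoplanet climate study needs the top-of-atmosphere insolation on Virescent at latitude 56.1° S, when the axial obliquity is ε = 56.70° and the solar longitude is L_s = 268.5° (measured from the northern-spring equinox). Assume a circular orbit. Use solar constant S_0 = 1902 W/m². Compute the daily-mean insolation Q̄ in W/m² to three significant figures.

Q̄ ≈ 1.32e+03 W/m²

Solar declination: sin δ = sin ε · sin L_s = sin 56.70° × sin 268.5° = -0.83552, so δ = -56.670°.
cos h₀ = −tan(-56.1°) tan(-56.670°) = -2.2629 ≤ −1 ⇒ polar day, h₀ = π.
Bracket: h₀ sin ϕ sin δ + cos ϕ cos δ sin h₀ = 3.1416×-0.83001×-0.83552 + 0.55775×0.54946×0.00000 = 2.178668 + 0.000000 = 2.178668.
Q̄ = (S_0/π) × [bracket] = (1902/π) × 2.178668 = 1319 W/m².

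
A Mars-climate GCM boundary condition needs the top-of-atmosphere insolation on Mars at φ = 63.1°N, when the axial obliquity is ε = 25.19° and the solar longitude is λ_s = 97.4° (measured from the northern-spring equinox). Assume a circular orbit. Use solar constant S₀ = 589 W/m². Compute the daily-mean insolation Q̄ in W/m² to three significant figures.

Solar declination: sin δ = sin ε · sin λ_s = sin 25.19° × sin 97.4° = 0.42208, so δ = +24.966°.
cos H₀ = −tan(+63.1°) tan(+24.966°) = -0.9177, H₀ = 2.7331 rad.
Bracket: H₀ sin φ sin δ + cos φ cos δ sin H₀ = 2.7331×0.89180×0.42208 + 0.45243×0.90656×0.39725 = 1.028769 + 0.162934 = 1.191703.
Q̄ = (S₀/π) × [bracket] = (589/π) × 1.191703 = 223.4 W/m².

Q̄ ≈ 223 W/m²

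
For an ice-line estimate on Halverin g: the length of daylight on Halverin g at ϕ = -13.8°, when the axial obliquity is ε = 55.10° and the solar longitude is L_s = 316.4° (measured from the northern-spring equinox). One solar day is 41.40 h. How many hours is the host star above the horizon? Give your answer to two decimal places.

Solar declination: sin δ = sin ε · sin L_s = sin 55.10° × sin 316.4° = -0.56559, so δ = -34.443°.
cos h₀ = −tan ϕ · tan δ = −tan(-13.8°) × tan(-34.443°) = -0.1685, so h₀ = 1.7401 rad = 99.70°.
Daylight = 2h₀/(2π) × 41.40 h = (1.7401/π) × 41.40 = 22.93 h.

22.93 h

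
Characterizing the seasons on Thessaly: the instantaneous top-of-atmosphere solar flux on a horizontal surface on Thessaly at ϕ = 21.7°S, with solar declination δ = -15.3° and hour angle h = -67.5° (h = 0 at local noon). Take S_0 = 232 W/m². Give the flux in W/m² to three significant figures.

102 W/m²

cos θ_z = sin ϕ sin δ + cos ϕ cos δ cos h = 0.097566 + 0.342962 = 0.440528.
Flux = S_0 · cos θ_z = 232 × 0.440528 = 102.2 W/m².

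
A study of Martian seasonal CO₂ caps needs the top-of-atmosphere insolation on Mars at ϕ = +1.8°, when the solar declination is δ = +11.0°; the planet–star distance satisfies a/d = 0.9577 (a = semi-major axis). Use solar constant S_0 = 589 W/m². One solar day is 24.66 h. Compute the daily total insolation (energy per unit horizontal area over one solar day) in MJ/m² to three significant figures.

cos h₀ = −tan(+1.8°) tan(+11.000°) = -0.0061, h₀ = 1.5769 rad.
Bracket: h₀ sin ϕ sin δ + cos ϕ cos δ sin h₀ = 1.5769×0.03141×0.19081 + 0.99951×0.98163×0.99998 = 0.009451 + 0.981129 = 0.990580.
Inverse-square distance factor (a/d)² = 0.9577² = 0.917189.
Q̄ = (S_0/π) × 0.917189 × [bracket] = (589/π) × 0.917189 × 0.990580 = 170.34 W/m².
Daily total = Q̄ × 24.66 h × 3600 s/h = 170.34 × 24.66 × 3600 / 10⁶ = 15.12 MJ/m².

15.1 MJ/m²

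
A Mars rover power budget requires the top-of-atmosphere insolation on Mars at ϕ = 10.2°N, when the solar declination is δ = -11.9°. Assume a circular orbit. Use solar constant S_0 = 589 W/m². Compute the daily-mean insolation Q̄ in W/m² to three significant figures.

cos h₀ = −tan(+10.2°) tan(-11.900°) = 0.0379, h₀ = 1.5329 rad.
Bracket: h₀ sin ϕ sin δ + cos ϕ cos δ sin h₀ = 1.5329×0.17708×-0.20620 + 0.98420×0.97851×0.99928 = -0.055972 + 0.962356 = 0.906384.
Q̄ = (S_0/π) × [bracket] = (589/π) × 0.906384 = 169.9 W/m².

Q̄ ≈ 170 W/m²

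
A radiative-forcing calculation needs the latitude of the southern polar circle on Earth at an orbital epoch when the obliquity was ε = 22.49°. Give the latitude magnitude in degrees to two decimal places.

The polar circle is the lowest latitude that experiences at least one full rotation of continuous darkness at the northern-summer solstice; it lies at |φ| = 90° − ε = 90° − 22.49° = 67.51°.

67.51°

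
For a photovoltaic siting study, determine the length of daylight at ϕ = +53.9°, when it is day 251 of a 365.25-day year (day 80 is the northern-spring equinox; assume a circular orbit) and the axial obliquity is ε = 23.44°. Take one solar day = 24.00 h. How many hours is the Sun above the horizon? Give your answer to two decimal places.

12.83 h

Solar longitude: L_s = 360° × (251 − 80)/365.25 = 168.542°.
sin δ = sin 23.44° × sin 168.542° = 0.07902, so δ = +4.532°.
cos h₀ = −tan ϕ · tan δ = −tan(+53.9°) × tan(+4.532°) = -0.1087, so h₀ = 1.6797 rad = 96.24°.
Daylight = 2h₀/(2π) × 24.00 h = (1.6797/π) × 24.00 = 12.83 h.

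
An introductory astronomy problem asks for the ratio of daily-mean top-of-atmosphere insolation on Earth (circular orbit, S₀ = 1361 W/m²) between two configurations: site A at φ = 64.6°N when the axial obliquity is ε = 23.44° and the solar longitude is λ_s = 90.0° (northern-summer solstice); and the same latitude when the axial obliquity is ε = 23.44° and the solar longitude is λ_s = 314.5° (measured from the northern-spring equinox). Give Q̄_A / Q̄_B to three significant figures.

— Configuration A (φ=+64.6°):
Solar declination: sin δ = sin ε · sin λ_s = sin 23.44° × sin 90.0° = 0.39779, so δ = +23.440°.
cos H₀ = −tan(+64.6°) tan(+23.440°) = -0.9131, H₀ = 2.7216 rad.
Bracket: H₀ sin φ sin δ + cos φ cos δ sin H₀ = 2.7216×0.90334×0.39779 + 0.42894×0.91748×0.40775 = 0.977979 + 0.160468 = 1.138447.
Q̄ = (S₀/π) × [bracket] = (1361/π) × 1.138447 = 493.20 W/m².
— Configuration B (φ=+64.6°):
Solar declination: sin δ = sin ε · sin λ_s = sin 23.44° × sin 314.5° = -0.28372, so δ = -16.483°.
cos H₀ = −tan(+64.6°) tan(-16.483°) = 0.6231, H₀ = 0.8981 rad.
Bracket: H₀ sin φ sin δ + cos φ cos δ sin H₀ = 0.8981×0.90334×-0.28372 + 0.42894×0.95891×0.78212 = -0.230179 + 0.321698 = 0.091519.
Q̄ = (S₀/π) × [bracket] = (1361/π) × 0.091519 = 39.648 W/m².
Ratio Q̄_A / Q̄_B = 493.20 / 39.648 = 12.44.

Q̄_A / Q̄_B ≈ 12.4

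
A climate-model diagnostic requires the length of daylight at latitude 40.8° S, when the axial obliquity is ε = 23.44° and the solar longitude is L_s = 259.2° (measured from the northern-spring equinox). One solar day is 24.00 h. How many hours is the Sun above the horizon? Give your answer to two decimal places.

14.87 h

Solar declination: sin δ = sin ε · sin L_s = sin 23.44° × sin 259.2° = -0.39074, so δ = -23.001°.
cos h₀ = −tan ϕ · tan δ = −tan(-40.8°) × tan(-23.001°) = -0.3664, so h₀ = 1.9459 rad = 111.49°.
Daylight = 2h₀/(2π) × 24.00 h = (1.9459/π) × 24.00 = 14.87 h.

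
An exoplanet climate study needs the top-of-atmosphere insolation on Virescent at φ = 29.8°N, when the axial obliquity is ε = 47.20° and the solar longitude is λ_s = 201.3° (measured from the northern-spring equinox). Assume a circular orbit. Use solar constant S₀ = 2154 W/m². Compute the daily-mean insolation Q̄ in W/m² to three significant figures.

Solar declination: sin δ = sin ε · sin λ_s = sin 47.20° × sin 201.3° = -0.26653, so δ = -15.458°.
cos H₀ = −tan(+29.8°) tan(-15.458°) = 0.1584, H₀ = 1.4118 rad.
Bracket: H₀ sin φ sin δ + cos φ cos δ sin H₀ = 1.4118×0.49697×-0.26653 + 0.86777×0.96383×0.98738 = -0.187003 + 0.825828 = 0.638825.
Q̄ = (S₀/π) × [bracket] = (2154/π) × 0.638825 = 438.0 W/m².

Q̄ ≈ 438 W/m²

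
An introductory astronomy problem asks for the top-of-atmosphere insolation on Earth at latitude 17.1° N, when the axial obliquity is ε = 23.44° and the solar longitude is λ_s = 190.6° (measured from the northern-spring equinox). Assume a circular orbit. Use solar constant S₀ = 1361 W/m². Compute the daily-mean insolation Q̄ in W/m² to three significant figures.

Solar declination: sin δ = sin ε · sin λ_s = sin 23.44° × sin 190.6° = -0.07317, so δ = -4.196°.
cos H₀ = −tan(+17.1°) tan(-4.196°) = 0.0226, H₀ = 1.5482 rad.
Bracket: H₀ sin φ sin δ + cos φ cos δ sin H₀ = 1.5482×0.29404×-0.07317 + 0.95579×0.99732×0.99975 = -0.033309 + 0.952990 = 0.919681.
Q̄ = (S₀/π) × [bracket] = (1361/π) × 0.919681 = 398.4 W/m².

Q̄ ≈ 398 W/m²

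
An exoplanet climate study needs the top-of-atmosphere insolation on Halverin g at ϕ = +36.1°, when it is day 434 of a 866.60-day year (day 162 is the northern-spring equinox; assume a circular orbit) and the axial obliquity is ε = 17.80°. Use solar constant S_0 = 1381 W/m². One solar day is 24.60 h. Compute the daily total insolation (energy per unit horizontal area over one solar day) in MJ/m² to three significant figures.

Solar longitude: L_s = 360° × (434 − 162)/866.60 = 112.993°.
sin δ = sin 17.80° × sin 112.993° = 0.28141, so δ = +16.344°.
cos h₀ = −tan(+36.1°) tan(+16.344°) = -0.2138, h₀ = 1.7863 rad.
Bracket: h₀ sin ϕ sin δ + cos ϕ cos δ sin h₀ = 1.7863×0.58920×0.28141 + 0.80799×0.95959×0.97687 = 0.296181 + 0.757406 = 1.053587.
Q̄ = (S_0/π) × [bracket] = (1381/π) × 1.053587 = 463.14 W/m².
Daily total = Q̄ × 24.60 h × 3600 s/h = 463.14 × 24.60 × 3600 / 10⁶ = 41.02 MJ/m².

41.0 MJ/m²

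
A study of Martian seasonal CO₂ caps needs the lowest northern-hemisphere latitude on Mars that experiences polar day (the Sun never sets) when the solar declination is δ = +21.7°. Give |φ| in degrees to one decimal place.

|φ| = 68.3°

Polar day requires cos H₀ = −tan φ tan δ ≤ −1, i.e. tan φ tan δ ≥ 1.
The boundary is |tan φ| · |tan δ| = 1, so |φ| = 90° − |δ| = 90° − 21.7° = 68.3° in the northern hemisphere.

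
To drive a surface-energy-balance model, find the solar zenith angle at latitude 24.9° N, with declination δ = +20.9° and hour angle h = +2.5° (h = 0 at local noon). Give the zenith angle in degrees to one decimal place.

cos θ_z = sin φ sin δ + cos φ cos δ cos h = 0.150199 + 0.846558 = 0.996757.
θ_z = arccos(0.996757) = 4.6°.

θ_z = 4.6°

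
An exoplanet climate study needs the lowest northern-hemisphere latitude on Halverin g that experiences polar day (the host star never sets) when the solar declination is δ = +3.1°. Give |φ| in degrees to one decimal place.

Polar day requires cos H₀ = −tan φ tan δ ≤ −1, i.e. tan φ tan δ ≥ 1.
The boundary is |tan φ| · |tan δ| = 1, so |φ| = 90° − |δ| = 90° − 3.1° = 86.9° in the northern hemisphere.

|φ| = 86.9°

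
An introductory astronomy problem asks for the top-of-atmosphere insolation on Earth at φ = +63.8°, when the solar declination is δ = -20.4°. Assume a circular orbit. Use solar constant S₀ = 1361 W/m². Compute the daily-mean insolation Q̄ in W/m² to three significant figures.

cos H₀ = −tan(+63.8°) tan(-20.400°) = 0.7558, H₀ = 0.7139 rad.
Bracket: H₀ sin φ sin δ + cos φ cos δ sin H₀ = 0.7139×0.89726×-0.34857 + 0.44151×0.93728×0.65481 = -0.223278 + 0.270972 = 0.047694.
Q̄ = (S₀/π) × [bracket] = (1361/π) × 0.047694 = 20.66 W/m².

Q̄ ≈ 20.7 W/m²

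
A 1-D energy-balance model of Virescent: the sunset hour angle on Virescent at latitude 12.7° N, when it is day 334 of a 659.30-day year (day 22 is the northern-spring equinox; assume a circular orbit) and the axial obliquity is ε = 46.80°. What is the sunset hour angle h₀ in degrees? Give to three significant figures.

Solar longitude: L_s = 360° × (334 − 22)/659.30 = 170.363°.
sin δ = sin 46.80° × sin 170.363° = 0.12204, so δ = +7.010°.
cos h₀ = −tan ϕ · tan δ = −tan(+12.7°) × tan(+7.010°) = -0.0277, so h₀ = 1.5985 rad = 91.59°.

h₀ = 91.6°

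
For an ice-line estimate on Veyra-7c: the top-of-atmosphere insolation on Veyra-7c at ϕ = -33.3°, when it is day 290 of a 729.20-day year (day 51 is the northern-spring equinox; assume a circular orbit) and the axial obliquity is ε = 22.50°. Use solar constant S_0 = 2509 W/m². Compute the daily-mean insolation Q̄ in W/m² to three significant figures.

Solar longitude: L_s = 360° × (290 − 51)/729.20 = 117.992°.
sin δ = sin 22.50° × sin 117.992° = 0.33791, so δ = +19.750°.
cos h₀ = −tan(-33.3°) tan(+19.750°) = 0.2358, h₀ = 1.3327 rad.
Bracket: h₀ sin ϕ sin δ + cos ϕ cos δ sin h₀ = 1.3327×-0.54902×0.33791 + 0.83581×0.94118×0.97179 = -0.247242 + 0.764456 = 0.517214.
Q̄ = (S_0/π) × [bracket] = (2509/π) × 0.517214 = 413.1 W/m².

Q̄ ≈ 413 W/m²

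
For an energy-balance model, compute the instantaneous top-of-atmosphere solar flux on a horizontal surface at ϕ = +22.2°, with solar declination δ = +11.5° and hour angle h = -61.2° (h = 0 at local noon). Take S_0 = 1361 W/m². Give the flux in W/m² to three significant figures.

cos θ_z = sin ϕ sin δ + cos ϕ cos δ cos h = 0.075329 + 0.437087 = 0.512416.
Flux = S_0 · cos θ_z = 1361 × 0.512416 = 697.4 W/m².

697 W/m²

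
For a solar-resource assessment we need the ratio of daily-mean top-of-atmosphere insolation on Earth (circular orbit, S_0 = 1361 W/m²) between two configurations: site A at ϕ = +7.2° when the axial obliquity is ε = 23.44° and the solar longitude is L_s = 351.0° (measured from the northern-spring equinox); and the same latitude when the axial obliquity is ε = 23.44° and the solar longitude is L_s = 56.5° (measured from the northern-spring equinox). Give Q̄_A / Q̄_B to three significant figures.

— Configuration A (ϕ=+7.2°):
Solar declination: sin δ = sin ε · sin L_s = sin 23.44° × sin 351.0° = -0.06223, so δ = -3.568°.
cos h₀ = −tan(+7.2°) tan(-3.568°) = 0.0079, h₀ = 1.5629 rad.
Bracket: h₀ sin ϕ sin δ + cos ϕ cos δ sin h₀ = 1.5629×0.12533×-0.06223 + 0.99211×0.99806×0.99997 = -0.012190 + 0.990156 = 0.977966.
Q̄ = (S_0/π) × [bracket] = (1361/π) × 0.977966 = 423.67 W/m².
— Configuration B (ϕ=+7.2°):
Solar declination: sin δ = sin ε · sin L_s = sin 23.44° × sin 56.5° = 0.33171, so δ = +19.373°.
cos h₀ = −tan(+7.2°) tan(+19.373°) = -0.0444, h₀ = 1.6152 rad.
Bracket: h₀ sin ϕ sin δ + cos ϕ cos δ sin h₀ = 1.6152×0.12533×0.33171 + 0.99211×0.94338×0.99901 = 0.067149 + 0.935010 = 1.002159.
Q̄ = (S_0/π) × [bracket] = (1361/π) × 1.002159 = 434.16 W/m².
Ratio Q̄_A / Q̄_B = 423.67 / 434.16 = 0.9758.

Q̄_A / Q̄_B ≈ 0.976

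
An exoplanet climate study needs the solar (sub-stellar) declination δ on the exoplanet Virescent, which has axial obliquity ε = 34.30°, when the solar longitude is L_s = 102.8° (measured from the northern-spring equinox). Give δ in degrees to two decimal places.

δ = +33.33°

sin δ = sin ε · sin L_s = sin 34.30° × sin 102.8° = 0.549522.
δ = arcsin(0.549522) = +33.33°.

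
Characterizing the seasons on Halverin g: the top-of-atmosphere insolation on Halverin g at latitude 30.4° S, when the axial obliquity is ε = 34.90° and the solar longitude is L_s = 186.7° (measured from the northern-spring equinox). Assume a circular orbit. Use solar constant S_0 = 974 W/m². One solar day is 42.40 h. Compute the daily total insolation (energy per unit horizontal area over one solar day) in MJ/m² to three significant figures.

Solar declination: sin δ = sin ε · sin L_s = sin 34.90° × sin 186.7° = -0.06675, so δ = -3.827°.
cos h₀ = −tan(-30.4°) tan(-3.827°) = -0.0393, h₀ = 1.6101 rad.
Bracket: h₀ sin ϕ sin δ + cos ϕ cos δ sin h₀ = 1.6101×-0.50603×-0.06675 + 0.86251×0.99777×0.99923 = 0.054385 + 0.859924 = 0.914309.
Q̄ = (S_0/π) × [bracket] = (974/π) × 0.914309 = 283.47 W/m².
Daily total = Q̄ × 42.40 h × 3600 s/h = 283.47 × 42.40 × 3600 / 10⁶ = 43.27 MJ/m².

43.3 MJ/m²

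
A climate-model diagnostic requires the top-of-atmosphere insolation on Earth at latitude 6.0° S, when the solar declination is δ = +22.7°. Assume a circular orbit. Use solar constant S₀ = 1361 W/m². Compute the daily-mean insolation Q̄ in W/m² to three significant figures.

cos H₀ = −tan(-6.0°) tan(+22.700°) = 0.0440, H₀ = 1.5268 rad.
Bracket: H₀ sin φ sin δ + cos φ cos δ sin H₀ = 1.5268×-0.10453×0.38591 + 0.99452×0.92254×0.99903 = -0.061590 + 0.916595 = 0.855005.
Q̄ = (S₀/π) × [bracket] = (1361/π) × 0.855005 = 370.4 W/m².

Q̄ ≈ 370 W/m²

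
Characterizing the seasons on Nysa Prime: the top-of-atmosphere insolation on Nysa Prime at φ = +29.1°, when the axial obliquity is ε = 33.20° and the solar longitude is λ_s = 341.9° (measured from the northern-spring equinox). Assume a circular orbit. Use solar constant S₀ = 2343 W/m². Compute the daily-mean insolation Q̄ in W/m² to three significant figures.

Solar declination: sin δ = sin ε · sin λ_s = sin 33.20° × sin 341.9° = -0.17011, so δ = -9.795°.
cos H₀ = −tan(+29.1°) tan(-9.795°) = 0.0961, H₀ = 1.4746 rad.
Bracket: H₀ sin φ sin δ + cos φ cos δ sin H₀ = 1.4746×0.48634×-0.17011 + 0.87377×0.98542×0.99537 = -0.121996 + 0.857044 = 0.735048.
Q̄ = (S₀/π) × [bracket] = (2343/π) × 0.735048 = 548.2 W/m².

Q̄ ≈ 548 W/m²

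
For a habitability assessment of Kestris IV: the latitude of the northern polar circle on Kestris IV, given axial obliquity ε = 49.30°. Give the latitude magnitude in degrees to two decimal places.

40.70°

The polar circle is the lowest latitude that experiences at least one full rotation of continuous daylight at the northern-summer solstice; it lies at |ϕ| = 90° − ε = 90° − 49.30° = 40.70°.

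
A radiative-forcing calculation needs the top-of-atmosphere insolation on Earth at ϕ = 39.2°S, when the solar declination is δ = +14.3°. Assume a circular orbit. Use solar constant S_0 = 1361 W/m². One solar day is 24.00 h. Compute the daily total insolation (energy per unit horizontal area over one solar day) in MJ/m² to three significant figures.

cos h₀ = −tan(-39.2°) tan(+14.300°) = 0.2079, h₀ = 1.3614 rad.
Bracket: h₀ sin ϕ sin δ + cos ϕ cos δ sin h₀ = 1.3614×-0.63203×0.24700 + 0.77494×0.96902×0.97815 = -0.212530 + 0.734524 = 0.521994.
Q̄ = (S_0/π) × [bracket] = (1361/π) × 0.521994 = 226.14 W/m².
Daily total = Q̄ × 24.00 h × 3600 s/h = 226.14 × 24.00 × 3600 / 10⁶ = 19.54 MJ/m².

19.5 MJ/m²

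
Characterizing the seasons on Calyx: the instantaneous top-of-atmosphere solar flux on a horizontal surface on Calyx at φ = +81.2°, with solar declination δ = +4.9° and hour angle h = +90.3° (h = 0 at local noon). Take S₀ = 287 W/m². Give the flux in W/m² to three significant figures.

cos θ_z = sin φ sin δ + cos φ cos δ cos h = 0.084411 + -0.000798 = 0.083613.
Flux = S₀ · cos θ_z = 287 × 0.083613 = 24.00 W/m².

24.0 W/m²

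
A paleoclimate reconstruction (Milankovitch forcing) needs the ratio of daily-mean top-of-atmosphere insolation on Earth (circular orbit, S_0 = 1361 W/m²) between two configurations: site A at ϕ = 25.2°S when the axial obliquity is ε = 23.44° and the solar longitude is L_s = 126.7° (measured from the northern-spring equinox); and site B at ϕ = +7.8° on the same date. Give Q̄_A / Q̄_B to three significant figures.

— Configuration A (ϕ=-25.2°):
Solar declination: sin δ = sin ε · sin L_s = sin 23.44° × sin 126.7° = 0.31894, so δ = +18.599°.
cos h₀ = −tan(-25.2°) tan(+18.599°) = 0.1584, h₀ = 1.4118 rad.
Bracket: h₀ sin ϕ sin δ + cos ϕ cos δ sin h₀ = 1.4118×-0.42578×0.31894 + 0.90483×0.94778×0.98738 = -0.191720 + 0.846757 = 0.655037.
Q̄ = (S_0/π) × [bracket] = (1361/π) × 0.655037 = 283.77 W/m².
— Configuration B (ϕ=+7.8°):
cos h₀ = −tan(+7.8°) tan(+18.599°) = -0.0461, h₀ = 1.6169 rad.
Bracket: h₀ sin ϕ sin δ + cos ϕ cos δ sin h₀ = 1.6169×0.13572×0.31894 + 0.99075×0.94778×0.99894 = 0.069990 + 0.938018 = 1.008008.
Q̄ = (S_0/π) × [bracket] = (1361/π) × 1.008008 = 436.69 W/m².
Ratio Q̄_A / Q̄_B = 283.77 / 436.69 = 0.6498.

Q̄_A / Q̄_B ≈ 0.650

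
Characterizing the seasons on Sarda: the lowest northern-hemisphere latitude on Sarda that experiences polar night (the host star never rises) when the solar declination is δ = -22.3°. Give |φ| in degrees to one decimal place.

Polar night requires cos H₀ = −tan φ tan δ ≥ 1, i.e. tan φ tan δ ≤ −1.
The boundary is |tan φ| · |tan δ| = 1, so |φ| = 90° − |δ| = 90° − 22.3° = 67.7° in the northern hemisphere.

|φ| = 67.7°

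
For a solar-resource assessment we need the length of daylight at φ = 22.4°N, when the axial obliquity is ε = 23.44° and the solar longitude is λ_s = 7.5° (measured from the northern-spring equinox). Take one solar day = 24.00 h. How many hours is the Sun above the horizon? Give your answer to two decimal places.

Solar declination: sin δ = sin ε · sin λ_s = sin 23.44° × sin 7.5° = 0.05192, so δ = +2.976°.
cos H₀ = −tan φ · tan δ = −tan(+22.4°) × tan(+2.976°) = -0.0214, so H₀ = 1.5922 rad = 91.23°.
Daylight = 2H₀/(2π) × 24.00 h = (1.5922/π) × 24.00 = 12.16 h.

12.16 h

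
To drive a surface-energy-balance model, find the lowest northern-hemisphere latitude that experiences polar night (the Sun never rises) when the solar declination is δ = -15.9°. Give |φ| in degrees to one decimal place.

Polar night requires cos H₀ = −tan φ tan δ ≥ 1, i.e. tan φ tan δ ≤ −1.
The boundary is |tan φ| · |tan δ| = 1, so |φ| = 90° − |δ| = 90° − 15.9° = 74.1° in the northern hemisphere.

|φ| = 74.1°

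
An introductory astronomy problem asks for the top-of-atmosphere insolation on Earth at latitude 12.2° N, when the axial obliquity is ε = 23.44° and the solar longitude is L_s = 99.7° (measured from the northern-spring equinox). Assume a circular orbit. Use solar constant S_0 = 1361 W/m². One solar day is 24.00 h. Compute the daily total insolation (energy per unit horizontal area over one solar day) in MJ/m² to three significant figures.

Solar declination: sin δ = sin ε · sin L_s = sin 23.44° × sin 99.7° = 0.39210, so δ = +23.085°.
cos h₀ = −tan(+12.2°) tan(+23.085°) = -0.0922, h₀ = 1.6631 rad.
Bracket: h₀ sin ϕ sin δ + cos ϕ cos δ sin h₀ = 1.6631×0.21132×0.39210 + 0.97742×0.91992×0.99574 = 0.137802 + 0.895318 = 1.033120.
Q̄ = (S_0/π) × [bracket] = (1361/π) × 1.033120 = 447.57 W/m².
Daily total = Q̄ × 24.00 h × 3600 s/h = 447.57 × 24.00 × 3600 / 10⁶ = 38.67 MJ/m².

38.7 MJ/m²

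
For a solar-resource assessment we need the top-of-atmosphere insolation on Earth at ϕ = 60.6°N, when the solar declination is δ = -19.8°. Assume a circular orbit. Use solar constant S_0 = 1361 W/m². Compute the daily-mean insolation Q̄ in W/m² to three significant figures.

Q̄ ≈ 41.7 W/m²

cos h₀ = −tan(+60.6°) tan(-19.800°) = 0.6389, h₀ = 0.8777 rad.
Bracket: h₀ sin ϕ sin δ + cos ϕ cos δ sin h₀ = 0.8777×0.87121×-0.33874 + 0.49090×0.94088×0.76926 = -0.259021 + 0.355304 = 0.096283.
Q̄ = (S_0/π) × [bracket] = (1361/π) × 0.096283 = 41.71 W/m².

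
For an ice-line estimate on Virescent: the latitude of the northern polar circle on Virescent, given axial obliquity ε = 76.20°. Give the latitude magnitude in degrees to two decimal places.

13.80°

The polar circle is the lowest latitude that experiences at least one full rotation of continuous daylight at the northern-summer solstice; it lies at |φ| = 90° − ε = 90° − 76.20° = 13.80°.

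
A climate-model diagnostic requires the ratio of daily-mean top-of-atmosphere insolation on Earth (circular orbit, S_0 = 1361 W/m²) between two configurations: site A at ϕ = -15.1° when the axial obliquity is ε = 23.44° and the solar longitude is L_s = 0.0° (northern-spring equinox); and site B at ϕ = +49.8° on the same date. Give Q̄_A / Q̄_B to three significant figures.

— Configuration A (ϕ=-15.1°):
Solar declination: sin δ = sin ε · sin L_s = sin 23.44° × sin 0.0° = 0.00000, so δ = +0.000°.
cos h₀ = −tan(-15.1°) tan(+0.000°) = 0.0000, h₀ = 1.5708 rad.
Bracket: h₀ sin ϕ sin δ + cos ϕ cos δ sin h₀ = 1.5708×-0.26050×0.00000 + 0.96547×1.00000×1.00000 = -0.000000 + 0.965470 = 0.965470.
Q̄ = (S_0/π) × [bracket] = (1361/π) × 0.965470 = 418.26 W/m².
— Configuration B (ϕ=+49.8°):
cos h₀ = −tan(+49.8°) tan(+0.000°) = -0.0000, h₀ = 1.5708 rad.
Bracket: h₀ sin ϕ sin δ + cos ϕ cos δ sin h₀ = 1.5708×0.76380×0.00000 + 0.64546×1.00000×1.00000 = 0.000000 + 0.645460 = 0.645460.
Q̄ = (S_0/π) × [bracket] = (1361/π) × 0.645460 = 279.63 W/m².
Ratio Q̄_A / Q̄_B = 418.26 / 279.63 = 1.496.

Q̄_A / Q̄_B ≈ 1.50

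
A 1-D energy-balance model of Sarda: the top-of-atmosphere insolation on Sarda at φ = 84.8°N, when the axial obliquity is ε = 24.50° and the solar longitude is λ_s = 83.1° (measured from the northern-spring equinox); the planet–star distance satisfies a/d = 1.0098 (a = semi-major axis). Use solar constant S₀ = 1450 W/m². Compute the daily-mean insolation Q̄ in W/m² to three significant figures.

Solar declination: sin δ = sin ε · sin λ_s = sin 24.50° × sin 83.1° = 0.41169, so δ = +24.311°.
cos H₀ = −tan(+84.8°) tan(+24.311°) = -4.9639 ≤ −1 ⇒ polar day, H₀ = π.
Bracket: H₀ sin φ sin δ + cos φ cos δ sin H₀ = 3.1416×0.99588×0.41169 + 0.09063×0.91132×0.00000 = 1.288037 + 0.000000 = 1.288037.
Inverse-square distance factor (a/d)² = 1.0098² = 1.019696.
Q̄ = (S₀/π) × 1.019696 × [bracket] = (1450/π) × 1.019696 × 1.288037 = 606.2 W/m².

Q̄ ≈ 606 W/m²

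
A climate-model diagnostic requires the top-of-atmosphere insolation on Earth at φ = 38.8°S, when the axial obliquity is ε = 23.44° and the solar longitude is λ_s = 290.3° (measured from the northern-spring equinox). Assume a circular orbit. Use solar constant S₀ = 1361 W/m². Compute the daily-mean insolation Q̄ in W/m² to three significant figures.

Q̄ ≈ 489 W/m²

Solar declination: sin δ = sin ε · sin λ_s = sin 23.44° × sin 290.3° = -0.37308, so δ = -21.906°.
cos H₀ = −tan(-38.8°) tan(-21.906°) = -0.3233, H₀ = 1.9000 rad.
Bracket: H₀ sin φ sin δ + cos φ cos δ sin H₀ = 1.9000×-0.62660×-0.37308 + 0.77934×0.92780×0.94629 = 0.444167 + 0.684235 = 1.128402.
Q̄ = (S₀/π) × [bracket] = (1361/π) × 1.128402 = 488.8 W/m².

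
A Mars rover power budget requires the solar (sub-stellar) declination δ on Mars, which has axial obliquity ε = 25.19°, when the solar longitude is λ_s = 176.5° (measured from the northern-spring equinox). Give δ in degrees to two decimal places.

δ = +1.49°

sin δ = sin ε · sin λ_s = sin 25.19° × sin 176.5° = 0.025984.
δ = arcsin(0.025984) = +1.49°.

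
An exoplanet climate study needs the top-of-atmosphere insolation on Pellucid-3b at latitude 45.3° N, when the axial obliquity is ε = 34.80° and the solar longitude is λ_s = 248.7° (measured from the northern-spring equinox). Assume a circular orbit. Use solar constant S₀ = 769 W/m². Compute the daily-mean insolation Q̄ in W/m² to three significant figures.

Q̄ ≈ 31.0 W/m²

Solar declination: sin δ = sin ε · sin λ_s = sin 34.80° × sin 248.7° = -0.53173, so δ = -32.122°.
cos H₀ = −tan(+45.3°) tan(-32.122°) = 0.6345, H₀ = 0.8835 rad.
Bracket: H₀ sin φ sin δ + cos φ cos δ sin H₀ = 0.8835×0.71080×-0.53173 + 0.70339×0.84691×0.77296 = -0.333922 + 0.460458 = 0.126536.
Q̄ = (S₀/π) × [bracket] = (769/π) × 0.126536 = 30.97 W/m².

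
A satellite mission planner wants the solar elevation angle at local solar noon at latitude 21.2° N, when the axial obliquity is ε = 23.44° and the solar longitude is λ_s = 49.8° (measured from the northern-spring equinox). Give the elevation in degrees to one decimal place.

86.5°

Solar declination: sin δ = sin ε · sin λ_s = sin 23.44° × sin 49.8° = 0.30383, so δ = +17.688°.
At local noon the hour angle is zero, so the zenith angle equals |φ − δ| = |+21.2° − (+17.688°)| = 3.512°.
Elevation = 90° − 3.512° = 86.5°.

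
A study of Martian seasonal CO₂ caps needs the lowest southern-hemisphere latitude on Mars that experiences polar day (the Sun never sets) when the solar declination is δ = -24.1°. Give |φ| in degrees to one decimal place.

Polar day requires cos H₀ = −tan φ tan δ ≤ −1, i.e. tan φ tan δ ≥ 1.
The boundary is |tan φ| · |tan δ| = 1, so |φ| = 90° − |δ| = 90° − 24.1° = 65.9° in the southern hemisphere.

|φ| = 65.9°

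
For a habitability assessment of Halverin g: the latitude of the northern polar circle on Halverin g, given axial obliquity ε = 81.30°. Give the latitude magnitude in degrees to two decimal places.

8.70°

The polar circle is the lowest latitude that experiences at least one full rotation of continuous daylight at the northern-summer solstice; it lies at |φ| = 90° − ε = 90° − 81.30° = 8.70°.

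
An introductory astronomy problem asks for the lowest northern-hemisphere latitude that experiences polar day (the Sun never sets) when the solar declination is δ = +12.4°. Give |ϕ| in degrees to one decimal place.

Polar day requires cos h₀ = −tan ϕ tan δ ≤ −1, i.e. tan ϕ tan δ ≥ 1.
The boundary is |tan ϕ| · |tan δ| = 1, so |ϕ| = 90° − |δ| = 90° − 12.4° = 77.6° in the northern hemisphere.

|ϕ| = 77.6°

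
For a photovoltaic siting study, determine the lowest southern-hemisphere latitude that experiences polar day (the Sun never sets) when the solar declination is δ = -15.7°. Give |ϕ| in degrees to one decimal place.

|ϕ| = 74.3°

Polar day requires cos h₀ = −tan ϕ tan δ ≤ −1, i.e. tan ϕ tan δ ≥ 1.
The boundary is |tan ϕ| · |tan δ| = 1, so |ϕ| = 90° − |δ| = 90° − 15.7° = 74.3° in the southern hemisphere.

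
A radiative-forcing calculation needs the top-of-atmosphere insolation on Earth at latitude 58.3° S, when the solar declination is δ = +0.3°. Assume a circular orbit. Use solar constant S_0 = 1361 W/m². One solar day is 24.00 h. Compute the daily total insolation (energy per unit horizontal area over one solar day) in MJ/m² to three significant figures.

19.4 MJ/m²

cos h₀ = −tan(-58.3°) tan(+0.300°) = 0.0085, h₀ = 1.5623 rad.
Bracket: h₀ sin ϕ sin δ + cos ϕ cos δ sin h₀ = 1.5623×-0.85081×0.00524 + 0.52547×0.99999×0.99996 = -0.006965 + 0.525444 = 0.518479.
Q̄ = (S_0/π) × [bracket] = (1361/π) × 0.518479 = 224.62 W/m².
Daily total = Q̄ × 24.00 h × 3600 s/h = 224.62 × 24.00 × 3600 / 10⁶ = 19.41 MJ/m².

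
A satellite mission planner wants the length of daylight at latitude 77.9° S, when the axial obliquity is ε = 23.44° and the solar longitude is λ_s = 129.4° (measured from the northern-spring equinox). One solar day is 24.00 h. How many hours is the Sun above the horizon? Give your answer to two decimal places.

0.00 h

Solar declination: sin δ = sin ε · sin λ_s = sin 23.44° × sin 129.4° = 0.30738, so δ = +17.902°.
cos H₀ = −tan φ · tan δ = 1.5068 ≥ 1, so the Sun never rises (polar night) and H₀ = 0.
Daylight = 2H₀/(2π) × 24.00 h = (0.0000/π) × 24.00 = 0.00 h.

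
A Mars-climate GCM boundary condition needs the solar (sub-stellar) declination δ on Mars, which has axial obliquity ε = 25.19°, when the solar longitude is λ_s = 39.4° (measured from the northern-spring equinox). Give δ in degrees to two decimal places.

sin δ = sin ε · sin λ_s = sin 25.19° × sin 39.4° = 0.270155.
δ = arcsin(0.270155) = +15.67°.

δ = +15.67°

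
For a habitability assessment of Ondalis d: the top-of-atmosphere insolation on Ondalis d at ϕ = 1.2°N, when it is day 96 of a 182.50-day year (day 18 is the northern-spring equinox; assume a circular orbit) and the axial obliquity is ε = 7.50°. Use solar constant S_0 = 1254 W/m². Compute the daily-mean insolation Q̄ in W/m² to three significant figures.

Solar longitude: L_s = 360° × (96 − 18)/182.50 = 153.863°.
sin δ = sin 7.50° × sin 153.863° = 0.05750, so δ = +3.296°.
cos h₀ = −tan(+1.2°) tan(+3.296°) = -0.0012, h₀ = 1.5720 rad.
Bracket: h₀ sin ϕ sin δ + cos ϕ cos δ sin h₀ = 1.5720×0.02094×0.05750 + 0.99978×0.99835×1.00000 = 0.001893 + 0.998130 = 1.000023.
Q̄ = (S_0/π) × [bracket] = (1254/π) × 1.000023 = 399.2 W/m².

Q̄ ≈ 399 W/m²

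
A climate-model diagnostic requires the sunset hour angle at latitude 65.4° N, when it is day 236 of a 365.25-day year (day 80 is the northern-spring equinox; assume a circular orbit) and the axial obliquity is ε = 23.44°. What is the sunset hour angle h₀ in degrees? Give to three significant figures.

Solar longitude: L_s = 360° × (236 − 80)/365.25 = 153.758°.
sin δ = sin 23.44° × sin 153.758° = 0.17589, so δ = +10.130°.
cos h₀ = −tan ϕ · tan δ = −tan(+65.4°) × tan(+10.130°) = -0.3903, so h₀ = 1.9717 rad = 112.97°.

h₀ = 113°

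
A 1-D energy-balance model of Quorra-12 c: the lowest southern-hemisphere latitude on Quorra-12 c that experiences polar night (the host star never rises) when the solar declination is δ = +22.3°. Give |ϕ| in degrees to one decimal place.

|ϕ| = 67.7°

Polar night requires cos h₀ = −tan ϕ tan δ ≥ 1, i.e. tan ϕ tan δ ≤ −1.
The boundary is |tan ϕ| · |tan δ| = 1, so |ϕ| = 90° − |δ| = 90° − 22.3° = 67.7° in the southern hemisphere.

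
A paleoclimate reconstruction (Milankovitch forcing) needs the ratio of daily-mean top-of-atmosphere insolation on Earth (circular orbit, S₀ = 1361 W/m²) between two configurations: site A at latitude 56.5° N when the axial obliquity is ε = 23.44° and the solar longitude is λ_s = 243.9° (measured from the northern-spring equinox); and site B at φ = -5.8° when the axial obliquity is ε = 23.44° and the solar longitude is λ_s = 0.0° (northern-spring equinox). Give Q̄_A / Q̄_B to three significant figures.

— Configuration A (φ=+56.5°):
Solar declination: sin δ = sin ε · sin λ_s = sin 23.44° × sin 243.9° = -0.35723, so δ = -20.930°.
cos H₀ = −tan(+56.5°) tan(-20.930°) = 0.5778, H₀ = 0.9547 rad.
Bracket: H₀ sin φ sin δ + cos φ cos δ sin H₀ = 0.9547×0.83389×-0.35723 + 0.55194×0.93402×0.81615 = -0.284396 + 0.420744 = 0.136348.
Q̄ = (S₀/π) × [bracket] = (1361/π) × 0.136348 = 59.069 W/m².
— Configuration B (φ=-5.8°):
Solar declination: sin δ = sin ε · sin λ_s = sin 23.44° × sin 0.0° = 0.00000, so δ = +0.000°.
cos H₀ = −tan(-5.8°) tan(+0.000°) = 0.0000, H₀ = 1.5708 rad.
Bracket: H₀ sin φ sin δ + cos φ cos δ sin H₀ = 1.5708×-0.10106×0.00000 + 0.99488×1.00000×1.00000 = -0.000000 + 0.994880 = 0.994880.
Q̄ = (S₀/π) × [bracket] = (1361/π) × 0.994880 = 431.00 W/m².
Ratio Q̄_A / Q̄_B = 59.069 / 431.00 = 0.1371.

Q̄_A / Q̄_B ≈ 0.137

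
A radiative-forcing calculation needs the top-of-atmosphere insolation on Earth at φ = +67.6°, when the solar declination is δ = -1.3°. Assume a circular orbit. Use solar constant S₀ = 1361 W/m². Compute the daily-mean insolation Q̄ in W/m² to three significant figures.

cos H₀ = −tan(+67.6°) tan(-1.300°) = 0.0551, H₀ = 1.5157 rad.
Bracket: H₀ sin φ sin δ + cos φ cos δ sin H₀ = 1.5157×0.92455×-0.02269 + 0.38107×0.99974×0.99848 = -0.031796 + 0.380392 = 0.348596.
Q̄ = (S₀/π) × [bracket] = (1361/π) × 0.348596 = 151.0 W/m².

Q̄ ≈ 151 W/m²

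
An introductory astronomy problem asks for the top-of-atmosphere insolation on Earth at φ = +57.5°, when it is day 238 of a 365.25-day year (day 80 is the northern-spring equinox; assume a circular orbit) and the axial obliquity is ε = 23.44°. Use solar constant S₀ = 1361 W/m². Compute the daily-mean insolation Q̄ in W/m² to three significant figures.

Q̄ ≈ 331 W/m²

Solar longitude: λ_s = 360° × (238 − 80)/365.25 = 155.729°.
sin δ = sin 23.44° × sin 155.729° = 0.16351, so δ = +9.411°.
cos H₀ = −tan(+57.5°) tan(+9.411°) = -0.2602, H₀ = 1.8340 rad.
Bracket: H₀ sin φ sin δ + cos φ cos δ sin H₀ = 1.8340×0.84339×0.16351 + 0.53730×0.98654×0.96556 = 0.252914 + 0.511812 = 0.764726.
Q̄ = (S₀/π) × [bracket] = (1361/π) × 0.764726 = 331.3 W/m².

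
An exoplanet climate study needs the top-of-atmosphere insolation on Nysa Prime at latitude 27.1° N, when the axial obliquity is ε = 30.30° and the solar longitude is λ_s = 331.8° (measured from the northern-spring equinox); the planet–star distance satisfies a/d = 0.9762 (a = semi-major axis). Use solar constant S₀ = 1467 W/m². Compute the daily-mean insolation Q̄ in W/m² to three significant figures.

Solar declination: sin δ = sin ε · sin λ_s = sin 30.30° × sin 331.8° = -0.23841, so δ = -13.793°.
cos H₀ = −tan(+27.1°) tan(-13.793°) = 0.1256, H₀ = 1.4448 rad.
Bracket: H₀ sin φ sin δ + cos φ cos δ sin H₀ = 1.4448×0.45554×-0.23841 + 0.89021×0.97116×0.99208 = -0.156913 + 0.857689 = 0.700776.
Inverse-square distance factor (a/d)² = 0.9762² = 0.952966.
Q̄ = (S₀/π) × 0.952966 × [bracket] = (1467/π) × 0.952966 × 0.700776 = 311.8 W/m².

Q̄ ≈ 312 W/m²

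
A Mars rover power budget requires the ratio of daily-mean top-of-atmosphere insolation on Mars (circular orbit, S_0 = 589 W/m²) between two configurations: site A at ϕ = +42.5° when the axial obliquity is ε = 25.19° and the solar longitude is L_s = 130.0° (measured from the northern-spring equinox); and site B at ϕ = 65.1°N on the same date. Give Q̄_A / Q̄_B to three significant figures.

— Configuration A (ϕ=+42.5°):
Solar declination: sin δ = sin ε · sin L_s = sin 25.19° × sin 130.0° = 0.32604, so δ = +19.029°.
cos h₀ = −tan(+42.5°) tan(+19.029°) = -0.3160, h₀ = 1.8923 rad.
Bracket: h₀ sin ϕ sin δ + cos ϕ cos δ sin h₀ = 1.8923×0.67559×0.32604 + 0.73728×0.94535×0.94875 = 0.416816 + 0.661267 = 1.078083.
Q̄ = (S_0/π) × [bracket] = (589/π) × 1.078083 = 202.12 W/m².
— Configuration B (ϕ=+65.1°):
cos h₀ = −tan(+65.1°) tan(+19.029°) = -0.7430, h₀ = 2.4083 rad.
Bracket: h₀ sin ϕ sin δ + cos ϕ cos δ sin h₀ = 2.4083×0.90704×0.32604 + 0.42104×0.94535×0.66929 = 0.712210 + 0.266398 = 0.978608.
Q̄ = (S_0/π) × [bracket] = (589/π) × 0.978608 = 183.47 W/m².
Ratio Q̄_A / Q̄_B = 202.12 / 183.47 = 1.102.

Q̄_A / Q̄_B ≈ 1.10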